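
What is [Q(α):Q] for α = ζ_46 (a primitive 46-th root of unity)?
[Q(α):Q] = 22

The minimal polynomial of ζ_46 over Q is the 46-th cyclotomic polynomial Φ_46(x), which is irreducible over Q and has degree φ(46) = 22. Hence [Q(α):Q] = φ(46) = 22.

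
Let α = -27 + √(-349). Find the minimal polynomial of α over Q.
m_α(x) = x^2 + 54x + 1078

From α + 27 = √(-349), squaring gives (α + 27)^2 = -349, i.e. α^2 + 54α + 729 = -349, so α^2 + 54α + 1078 = 0. The discriminant of x^2 + 54x + 1078 is (54)^2 - 4·(1078) = 2916 - 4312 = -1396, and 4·(-349) is not a perfect square in Q since -349 is squarefree and ≠ 1. Hence x^2 + 54x + 1078 is irreducible over Q and is the minimal polynomial of α.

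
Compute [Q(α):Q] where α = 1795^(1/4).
[Q(α):Q] = 4

α is a root of x^4 - 1795. By Eisenstein's criterion at the prime p = 5 (which divides the constant term 1795 but p^2 = 25 does not, since 1795 is squarefree), x^4 - 1795 is irreducible over Q. Hence [Q(α):Q] = 4.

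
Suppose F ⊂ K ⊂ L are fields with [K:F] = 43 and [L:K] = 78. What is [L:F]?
[L:F] = 3354

The tower law says that for any tower of field extensions F ⊂ K ⊂ L with finite degrees, [L:F] = [L:K] · [K:F]. Here this gives [L:F] = 78 · 43 = 3354.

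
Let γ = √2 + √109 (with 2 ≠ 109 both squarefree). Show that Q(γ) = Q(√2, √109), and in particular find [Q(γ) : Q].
[Q(γ) : Q] = 4 (equivalently, Q(γ) = Q(√2, √109))

Obviously Q(γ) ⊆ Q(√2, √109), and [Q(√2, √109):Q] = 4 (since 2, 109 are distinct squarefree integers > 1 with 218 not a perfect square). To show equality we compute the minimal polynomial of γ. From γ = √2 + √109: γ^2 = 2 + 2√(218) + 109 = 111 + 2√(218), so γ^2 - 111 = 2√(218); squaring, (γ^2 - 111)^2 = 4·218, i.e. γ^4 - 222γ^2 + 12321 - 872 = 0, i.e. γ^4 - 222γ^2 + 11449 = 0. So γ is a root of x^4 - 222x^2 + 11449. This polynomial is irreducible over Q: it has no rational root (each ±√2 ± √109 is irrational), and any factorization into two quadratics over Q would force √(218) ∈ Q (pairing opposite roots) or √2, √109 ∈ Q (other pairings), all impossible. Hence [Q(γ):Q] = 4 = [Q(√2, √109):Q], so Q(γ) = Q(√2, √109).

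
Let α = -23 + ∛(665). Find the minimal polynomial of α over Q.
m_α(x) = x^3 + 69x^2 + 1587x + 11502

Set β = α + 23 = ∛(665), so β^3 = 665. Then (α + 23)^3 - 665 = 0, i.e. α is a root of g(x) = (x + 23)^3 - 665 = x^3 + 69x^2 + 1587x + 11502. Since g(x) = h(x + 23) where h(x) = x^3 - 665, and h is irreducible over Q (because 665 is not a perfect cube, so h has no rational root, and a monic cubic with no rational root is irreducible), g is also irreducible (irreducibility is preserved under the substitution x → x + 23). Hence m_α(x) = x^3 + 69x^2 + 1587x + 11502.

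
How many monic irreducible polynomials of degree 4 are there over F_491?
There are 14529951870 monic irreducible polynomials of degree 4 over F_491

Each element of F_{491^4} that lies in no proper subfield is a root of exactly one monic irreducible of degree 4 over F_491, and each such polynomial has 4 distinct roots in F_{491^4}. By Möbius inversion the count is N_491(4) = (1/4) Σ_{d|4} μ(4/d) · 491^d = (1/4)(μ(4)·491^1 + μ(2)·491^2 + μ(1)·491^4) = 58119807480/4 = 14529951870.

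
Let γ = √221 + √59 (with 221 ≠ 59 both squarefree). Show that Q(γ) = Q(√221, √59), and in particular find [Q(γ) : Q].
[Q(γ) : Q] = 4 (equivalently, Q(γ) = Q(√221, √59))

Obviously Q(γ) ⊆ Q(√221, √59), and [Q(√221, √59):Q] = 4 (since 221, 59 are distinct squarefree integers > 1 with 13039 not a perfect square). To show equality we compute the minimal polynomial of γ. From γ = √221 + √59: γ^2 = 221 + 2√(13039) + 59 = 280 + 2√(13039), so γ^2 - 280 = 2√(13039); squaring, (γ^2 - 280)^2 = 4·13039, i.e. γ^4 - 560γ^2 + 78400 - 52156 = 0, i.e. γ^4 - 560γ^2 + 26244 = 0. So γ is a root of x^4 - 560x^2 + 26244. This polynomial is irreducible over Q: it has no rational root (each ±√221 ± √59 is irrational), and any factorization into two quadratics over Q would force √(13039) ∈ Q (pairing opposite roots) or √221, √59 ∈ Q (other pairings), all impossible. Hence [Q(γ):Q] = 4 = [Q(√221, √59):Q], so Q(γ) = Q(√221, √59).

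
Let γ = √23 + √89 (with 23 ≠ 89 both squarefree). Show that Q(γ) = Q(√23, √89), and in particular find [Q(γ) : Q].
[Q(γ) : Q] = 4 (equivalently, Q(γ) = Q(√23, √89))

Obviously Q(γ) ⊆ Q(√23, √89), and [Q(√23, √89):Q] = 4 (since 23, 89 are distinct squarefree integers > 1 with 2047 not a perfect square). To show equality we compute the minimal polynomial of γ. From γ = √23 + √89: γ^2 = 23 + 2√(2047) + 89 = 112 + 2√(2047), so γ^2 - 112 = 2√(2047); squaring, (γ^2 - 112)^2 = 4·2047, i.e. γ^4 - 224γ^2 + 12544 - 8188 = 0, i.e. γ^4 - 224γ^2 + 4356 = 0. So γ is a root of x^4 - 224x^2 + 4356. This polynomial is irreducible over Q: it has no rational root (each ±√23 ± √89 is irrational), and any factorization into two quadratics over Q would force √(2047) ∈ Q (pairing opposite roots) or √23, √89 ∈ Q (other pairings), all impossible. Hence [Q(γ):Q] = 4 = [Q(√23, √89):Q], so Q(γ) = Q(√23, √89).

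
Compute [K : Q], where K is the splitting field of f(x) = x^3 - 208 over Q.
[K : Q] = 6

The roots of x^3 - 208 are ∛208, ω∛208, ω^2∛208 where ω = e^(2πi/3) is a primitive cube root of unity, so K = Q(∛208, ω). Now [Q(∛208):Q] = 3 (since 208 is not a perfect cube, x^3 - 208 is irreducible) and [Q(ω):Q] = 2. Both 2 and 3 divide [K:Q], and [K:Q] ≤ 3·2 = 6, so [K:Q] = 6. (Equivalently: Q(∛208) ⊂ R but ω ∉ R, so [K : Q(∛208)] = 2.)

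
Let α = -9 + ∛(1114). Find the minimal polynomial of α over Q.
m_α(x) = x^3 + 27x^2 + 243x - 385

Set β = α + 9 = ∛(1114), so β^3 = 1114. Then (α + 9)^3 - 1114 = 0, i.e. α is a root of g(x) = (x + 9)^3 - 1114 = x^3 + 27x^2 + 243x - 385. Since g(x) = h(x + 9) where h(x) = x^3 - 1114, and h is irreducible over Q (because 1114 is not a perfect cube, so h has no rational root, and a monic cubic with no rational root is irreducible), g is also irreducible (irreducibility is preserved under the substitution x → x + 9). Hence m_α(x) = x^3 + 27x^2 + 243x - 385.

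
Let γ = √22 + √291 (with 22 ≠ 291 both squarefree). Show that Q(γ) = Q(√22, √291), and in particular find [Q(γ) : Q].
[Q(γ) : Q] = 4 (equivalently, Q(γ) = Q(√22, √291))

Obviously Q(γ) ⊆ Q(√22, √291), and [Q(√22, √291):Q] = 4 (since 22, 291 are distinct squarefree integers > 1 with 6402 not a perfect square). To show equality we compute the minimal polynomial of γ. From γ = √22 + √291: γ^2 = 22 + 2√(6402) + 291 = 313 + 2√(6402), so γ^2 - 313 = 2√(6402); squaring, (γ^2 - 313)^2 = 4·6402, i.e. γ^4 - 626γ^2 + 97969 - 25608 = 0, i.e. γ^4 - 626γ^2 + 72361 = 0. So γ is a root of x^4 - 626x^2 + 72361. This polynomial is irreducible over Q: it has no rational root (each ±√22 ± √291 is irrational), and any factorization into two quadratics over Q would force √(6402) ∈ Q (pairing opposite roots) or √22, √291 ∈ Q (other pairings), all impossible. Hence [Q(γ):Q] = 4 = [Q(√22, √291):Q], so Q(γ) = Q(√22, √291).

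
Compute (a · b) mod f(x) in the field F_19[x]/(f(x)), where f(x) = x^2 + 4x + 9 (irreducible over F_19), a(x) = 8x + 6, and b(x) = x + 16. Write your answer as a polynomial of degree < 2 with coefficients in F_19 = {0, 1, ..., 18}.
a · b ≡ 7x + 5 (mod f(x))

Multiply in F_19[x]: a(x)·b(x) = (8x + 6)·(x + 16) = 8x^2 + x + 1. This has degree ≥ 2, so divide by f(x) over F_19: 8x^2 + x + 1 = (8)·(x^2 + 4x + 9) + (7x + 5). Hence a·b ≡ 7x + 5 (mod f). (F_19[x]/(f) is a field with 19^2 = 361 elements since f is irreducible of degree 2.)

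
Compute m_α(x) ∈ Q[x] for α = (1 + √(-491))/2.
m_α(x) = x^2 - x + 123

From 2α - 1 = √(-491), squaring gives (2α - 1)^2 = -491, i.e. 4α^2 - 4α + 1 = -491, so α^2 - α + (1 + 491)/4 = 0. Since -491 ≡ 1 (mod 4), (1 + 491)/4 = 123 ∈ Z. The polynomial x^2 - x + 123 has discriminant 1 - 4·(123) = -491, which is not a perfect square in Q (d = -491 is squarefree and ≠ 1), so x^2 - x + 123 is irreducible over Q. It is the minimal polynomial of α.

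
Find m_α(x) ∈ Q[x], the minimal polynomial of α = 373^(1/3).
m_α(x) = x^3 - 373

α satisfies α^3 = 373, so x^3 - 373 annihilates α. By the rational root test, a rational root p/q (in lowest terms) of x^3 - 373 would satisfy p^3 = 373 q^3, forcing q = 1 and p^3 = 373; but 373 is not a perfect cube, contradiction. A monic cubic over Q with no rational root is irreducible (any nontrivial factorization would include a linear factor). Hence x^3 - 373 is the minimal polynomial of α, and in particular [Q(α):Q] = 3.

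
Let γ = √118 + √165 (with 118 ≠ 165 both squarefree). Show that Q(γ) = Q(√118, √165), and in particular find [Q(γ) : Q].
[Q(γ) : Q] = 4 (equivalently, Q(γ) = Q(√118, √165))

Obviously Q(γ) ⊆ Q(√118, √165), and [Q(√118, √165):Q] = 4 (since 118, 165 are distinct squarefree integers > 1 with 19470 not a perfect square). To show equality we compute the minimal polynomial of γ. From γ = √118 + √165: γ^2 = 118 + 2√(19470) + 165 = 283 + 2√(19470), so γ^2 - 283 = 2√(19470); squaring, (γ^2 - 283)^2 = 4·19470, i.e. γ^4 - 566γ^2 + 80089 - 77880 = 0, i.e. γ^4 - 566γ^2 + 2209 = 0. So γ is a root of x^4 - 566x^2 + 2209. This polynomial is irreducible over Q: it has no rational root (each ±√118 ± √165 is irrational), and any factorization into two quadratics over Q would force √(19470) ∈ Q (pairing opposite roots) or √118, √165 ∈ Q (other pairings), all impossible. Hence [Q(γ):Q] = 4 = [Q(√118, √165):Q], so Q(γ) = Q(√118, √165).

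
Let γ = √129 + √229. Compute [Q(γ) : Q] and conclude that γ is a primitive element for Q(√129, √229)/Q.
[Q(γ) : Q] = 4 (equivalently, Q(γ) = Q(√129, √229))

Obviously Q(γ) ⊆ Q(√129, √229), and [Q(√129, √229):Q] = 4 (since 129, 229 are distinct squarefree integers > 1 with 29541 not a perfect square). To show equality we compute the minimal polynomial of γ. From γ = √129 + √229: γ^2 = 129 + 2√(29541) + 229 = 358 + 2√(29541), so γ^2 - 358 = 2√(29541); squaring, (γ^2 - 358)^2 = 4·29541, i.e. γ^4 - 716γ^2 + 128164 - 118164 = 0, i.e. γ^4 - 716γ^2 + 10000 = 0. So γ is a root of x^4 - 716x^2 + 10000. This polynomial is irreducible over Q: it has no rational root (each ±√129 ± √229 is irrational), and any factorization into two quadratics over Q would force √(29541) ∈ Q (pairing opposite roots) or √129, √229 ∈ Q (other pairings), all impossible. Hence [Q(γ):Q] = 4 = [Q(√129, √229):Q], so Q(γ) = Q(√129, √229).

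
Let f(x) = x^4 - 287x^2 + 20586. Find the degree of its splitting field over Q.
[K : Q] = 4

Solving the quadratic in x^2: x^2 = (287 ± √(287^2 - 4·20586))/2 = (287 ± √25)/2 = (287 ± 5)/2, giving x^2 = 141 or x^2 = 146. So f(x) = (x^2 - 141)(x^2 - 146) and the roots of f are ±√141, ±√146. Hence the splitting field is K = Q(√141, √146). Since 141 and 146 are distinct squarefree integers > 1, their product 20586 is not a perfect square, so √146 ∉ Q(√141). By the tower law [K:Q] = [Q(√141,√146):Q(√141)] · [Q(√141):Q] = 2 · 2 = 4.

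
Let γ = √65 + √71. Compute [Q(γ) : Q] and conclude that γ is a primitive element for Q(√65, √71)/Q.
[Q(γ) : Q] = 4 (equivalently, Q(γ) = Q(√65, √71))

Obviously Q(γ) ⊆ Q(√65, √71), and [Q(√65, √71):Q] = 4 (since 65, 71 are distinct squarefree integers > 1 with 4615 not a perfect square). To show equality we compute the minimal polynomial of γ. From γ = √65 + √71: γ^2 = 65 + 2√(4615) + 71 = 136 + 2√(4615), so γ^2 - 136 = 2√(4615); squaring, (γ^2 - 136)^2 = 4·4615, i.e. γ^4 - 272γ^2 + 18496 - 18460 = 0, i.e. γ^4 - 272γ^2 + 36 = 0. So γ is a root of x^4 - 272x^2 + 36. This polynomial is irreducible over Q: it has no rational root (each ±√65 ± √71 is irrational), and any factorization into two quadratics over Q would force √(4615) ∈ Q (pairing opposite roots) or √65, √71 ∈ Q (other pairings), all impossible. Hence [Q(γ):Q] = 4 = [Q(√65, √71):Q], so Q(γ) = Q(√65, √71).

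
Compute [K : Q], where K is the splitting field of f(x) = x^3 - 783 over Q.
[K : Q] = 6

The roots of x^3 - 783 are ∛783, ω∛783, ω^2∛783 where ω = e^(2πi/3) is a primitive cube root of unity, so K = Q(∛783, ω). Now [Q(∛783):Q] = 3 (since 783 is not a perfect cube, x^3 - 783 is irreducible) and [Q(ω):Q] = 2. Both 2 and 3 divide [K:Q], and [K:Q] ≤ 3·2 = 6, so [K:Q] = 6. (Equivalently: Q(∛783) ⊂ R but ω ∉ R, so [K : Q(∛783)] = 2.)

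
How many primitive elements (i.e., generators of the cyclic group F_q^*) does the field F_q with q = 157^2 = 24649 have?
There are φ(24648) = 7488 primitive elements

F_q^* is cyclic of order q - 1 = 24648. A cyclic group of order m has exactly φ(m) generators. Here m = 24648 = 2^3 · 3 · 13 · 79, so the number of primitive elements is φ(24648) = 7488.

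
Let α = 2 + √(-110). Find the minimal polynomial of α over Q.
m_α(x) = x^2 - 4x + 114

From α - 2 = √(-110), squaring gives (α - 2)^2 = -110, i.e. α^2 - 4α + 4 = -110, so α^2 - 4α + 114 = 0. The discriminant of x^2 - 4x + 114 is (-4)^2 - 4·(114) = 16 - 456 = -440, and 4·(-110) is not a perfect square in Q since -110 is squarefree and ≠ 1. Hence x^2 - 4x + 114 is irreducible over Q and is the minimal polynomial of α.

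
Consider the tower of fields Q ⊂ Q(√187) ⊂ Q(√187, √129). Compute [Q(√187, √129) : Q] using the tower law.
[Q(√187, √129) : Q] = 4

[Q(√187):Q] = 2 (min poly x^2 - 187, irreducible since 187 is squarefree > 1). For the top step, suppose √129 ∈ Q(√187), say √129 = c + d√187 with c, d ∈ Q. Squaring: 129 = c^2 + 187d^2 + 2cd√187. Since √187 ∉ Q this forces 2cd = 0. If d = 0 then √129 = c ∈ Q, contradicting 129 squarefree > 1. If c = 0 then 129 = 187d^2, so 187·129 = (187d)^2 is a perfect square in Q — but 187·129 = 24123 is not a perfect square (since 187 and 129 are distinct squarefree integers). Contradiction. Hence √129 ∉ Q(√187), so x^2 - 129 stays irreducible over Q(√187) and [Q(√187, √129) : Q(√187)] = 2. By the tower law, [Q(√187, √129) : Q] = 2 · 2 = 4.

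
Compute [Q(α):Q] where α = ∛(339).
[Q(α):Q] = 3

The minimal polynomial of α is x^3 - 339, irreducible over Q since 339 is not a perfect cube (so x^3 - 339 has no rational root). Hence [Q(α):Q] = deg(m_α) = 3.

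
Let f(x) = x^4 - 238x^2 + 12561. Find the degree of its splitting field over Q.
[K : Q] = 4

Solving the quadratic in x^2: x^2 = (238 ± √(238^2 - 4·12561))/2 = (238 ± √6400)/2 = (238 ± 80)/2, giving x^2 = 79 or x^2 = 159. So f(x) = (x^2 - 79)(x^2 - 159) and the roots of f are ±√79, ±√159. Hence the splitting field is K = Q(√79, √159). Since 79 and 159 are distinct squarefree integers > 1, their product 12561 is not a perfect square, so √159 ∉ Q(√79). By the tower law [K:Q] = [Q(√79,√159):Q(√79)] · [Q(√79):Q] = 2 · 2 = 4.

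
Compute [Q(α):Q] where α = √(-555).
[Q(α):Q] = 2

[Q(α):Q] equals the degree of the minimal polynomial of α. Here α^2 = -555 and x^2 + 555 is irreducible (d = -555 is squarefree, ≠ 1, hence not a square), so deg(m_α) = 2. Thus [Q(α):Q] = 2.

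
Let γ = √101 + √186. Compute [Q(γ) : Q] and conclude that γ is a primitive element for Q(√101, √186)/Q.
[Q(γ) : Q] = 4 (equivalently, Q(γ) = Q(√101, √186))

Obviously Q(γ) ⊆ Q(√101, √186), and [Q(√101, √186):Q] = 4 (since 101, 186 are distinct squarefree integers > 1 with 18786 not a perfect square). To show equality we compute the minimal polynomial of γ. From γ = √101 + √186: γ^2 = 101 + 2√(18786) + 186 = 287 + 2√(18786), so γ^2 - 287 = 2√(18786); squaring, (γ^2 - 287)^2 = 4·18786, i.e. γ^4 - 574γ^2 + 82369 - 75144 = 0, i.e. γ^4 - 574γ^2 + 7225 = 0. So γ is a root of x^4 - 574x^2 + 7225. This polynomial is irreducible over Q: it has no rational root (each ±√101 ± √186 is irrational), and any factorization into two quadratics over Q would force √(18786) ∈ Q (pairing opposite roots) or √101, √186 ∈ Q (other pairings), all impossible. Hence [Q(γ):Q] = 4 = [Q(√101, √186):Q], so Q(γ) = Q(√101, √186).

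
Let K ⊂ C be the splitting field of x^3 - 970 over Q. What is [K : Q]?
[K : Q] = 6

The roots of x^3 - 970 are ∛970, ω∛970, ω^2∛970 where ω = e^(2πi/3) is a primitive cube root of unity, so K = Q(∛970, ω). Now [Q(∛970):Q] = 3 (since 970 is not a perfect cube, x^3 - 970 is irreducible) and [Q(ω):Q] = 2. Both 2 and 3 divide [K:Q], and [K:Q] ≤ 3·2 = 6, so [K:Q] = 6. (Equivalently: Q(∛970) ⊂ R but ω ∉ R, so [K : Q(∛970)] = 2.)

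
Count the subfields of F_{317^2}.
F_{317^2} has 2 subfields

The subfields of F_{p^n} are exactly the fields F_{p^d} for d | n (each is the fixed field of the unique index-d subgroup of Gal(F_{p^n}/F_p) ≅ Z/nZ). The divisors of n = 2 are {1, 2}, giving 2 subfields: F_{317^1}, F_{317^2}.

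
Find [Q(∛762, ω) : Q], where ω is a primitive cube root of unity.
[Q(∛762, ω) : Q] = 6

[Q(∛762):Q] = 3 (min poly x^3 - 762, irreducible since 762 is not a perfect cube). [Q(ω):Q] = 2 (min poly x^2 + x + 1). Since Q(∛762) ⊂ R and ω ∉ R, we have ω ∉ Q(∛762), so x^2 + x + 1 remains irreducible over Q(∛762) and [Q(∛762, ω) : Q(∛762)] = 2. By the tower law, [Q(∛762, ω) : Q] = 3 · 2 = 6. (In fact Q(∛762, ω) is the splitting field of x^3 - 762 over Q.)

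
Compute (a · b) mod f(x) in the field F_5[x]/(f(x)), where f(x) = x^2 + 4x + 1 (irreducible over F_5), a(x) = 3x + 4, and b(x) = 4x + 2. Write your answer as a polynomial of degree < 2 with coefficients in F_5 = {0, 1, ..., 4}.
a · b ≡ 4x + 1 (mod f(x))

Multiply in F_5[x]: a(x)·b(x) = (3x + 4)·(4x + 2) = 2x^2 + 2x + 3. This has degree ≥ 2, so divide by f(x) over F_5: 2x^2 + 2x + 3 = (2)·(x^2 + 4x + 1) + (4x + 1). Hence a·b ≡ 4x + 1 (mod f). (F_5[x]/(f) is a field with 5^2 = 25 elements since f is irreducible of degree 2.)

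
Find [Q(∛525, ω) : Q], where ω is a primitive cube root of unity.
[Q(∛525, ω) : Q] = 6

[Q(∛525):Q] = 3 (min poly x^3 - 525, irreducible since 525 is not a perfect cube). [Q(ω):Q] = 2 (min poly x^2 + x + 1). Since Q(∛525) ⊂ R and ω ∉ R, we have ω ∉ Q(∛525), so x^2 + x + 1 remains irreducible over Q(∛525) and [Q(∛525, ω) : Q(∛525)] = 2. By the tower law, [Q(∛525, ω) : Q] = 3 · 2 = 6. (In fact Q(∛525, ω) is the splitting field of x^3 - 525 over Q.)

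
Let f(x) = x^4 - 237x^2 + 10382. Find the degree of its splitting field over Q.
[K : Q] = 4

Solving the quadratic in x^2: x^2 = (237 ± √(237^2 - 4·10382))/2 = (237 ± √14641)/2 = (237 ± 121)/2, giving x^2 = 58 or x^2 = 179. So f(x) = (x^2 - 58)(x^2 - 179) and the roots of f are ±√58, ±√179. Hence the splitting field is K = Q(√58, √179). Since 58 and 179 are distinct squarefree integers > 1, their product 10382 is not a perfect square, so √179 ∉ Q(√58). By the tower law [K:Q] = [Q(√58,√179):Q(√58)] · [Q(√58):Q] = 2 · 2 = 4.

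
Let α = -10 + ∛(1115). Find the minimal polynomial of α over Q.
m_α(x) = x^3 + 30x^2 + 300x - 115

Set β = α + 10 = ∛(1115), so β^3 = 1115. Then (α + 10)^3 - 1115 = 0, i.e. α is a root of g(x) = (x + 10)^3 - 1115 = x^3 + 30x^2 + 300x - 115. Since g(x) = h(x + 10) where h(x) = x^3 - 1115, and h is irreducible over Q (because 1115 is not a perfect cube, so h has no rational root, and a monic cubic with no rational root is irreducible), g is also irreducible (irreducibility is preserved under the substitution x → x + 10). Hence m_α(x) = x^3 + 30x^2 + 300x - 115.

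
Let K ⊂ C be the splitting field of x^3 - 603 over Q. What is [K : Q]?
[K : Q] = 6

The roots of x^3 - 603 are ∛603, ω∛603, ω^2∛603 where ω = e^(2πi/3) is a primitive cube root of unity, so K = Q(∛603, ω). Now [Q(∛603):Q] = 3 (since 603 is not a perfect cube, x^3 - 603 is irreducible) and [Q(ω):Q] = 2. Both 2 and 3 divide [K:Q], and [K:Q] ≤ 3·2 = 6, so [K:Q] = 6. (Equivalently: Q(∛603) ⊂ R but ω ∉ R, so [K : Q(∛603)] = 2.)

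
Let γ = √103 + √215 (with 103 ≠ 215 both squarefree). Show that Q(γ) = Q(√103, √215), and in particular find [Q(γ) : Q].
[Q(γ) : Q] = 4 (equivalently, Q(γ) = Q(√103, √215))

Obviously Q(γ) ⊆ Q(√103, √215), and [Q(√103, √215):Q] = 4 (since 103, 215 are distinct squarefree integers > 1 with 22145 not a perfect square). To show equality we compute the minimal polynomial of γ. From γ = √103 + √215: γ^2 = 103 + 2√(22145) + 215 = 318 + 2√(22145), so γ^2 - 318 = 2√(22145); squaring, (γ^2 - 318)^2 = 4·22145, i.e. γ^4 - 636γ^2 + 101124 - 88580 = 0, i.e. γ^4 - 636γ^2 + 12544 = 0. So γ is a root of x^4 - 636x^2 + 12544. This polynomial is irreducible over Q: it has no rational root (each ±√103 ± √215 is irrational), and any factorization into two quadratics over Q would force √(22145) ∈ Q (pairing opposite roots) or √103, √215 ∈ Q (other pairings), all impossible. Hence [Q(γ):Q] = 4 = [Q(√103, √215):Q], so Q(γ) = Q(√103, √215).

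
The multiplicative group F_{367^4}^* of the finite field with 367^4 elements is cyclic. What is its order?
|F_{367^4}^*| = 18141126720

F_{367^4} has 367^4 = 18141126721 elements; its multiplicative group consists of all nonzero elements, so |F_{367^4}^*| = 18141126721 - 1 = 18141126720. (It is cyclic since any finite subgroup of the multiplicative group of a field is cyclic.)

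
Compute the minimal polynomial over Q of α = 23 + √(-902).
m_α(x) = x^2 - 46x + 1431

From α - 23 = √(-902), squaring gives (α - 23)^2 = -902, i.e. α^2 - 46α + 529 = -902, so α^2 - 46α + 1431 = 0. The discriminant of x^2 - 46x + 1431 is (-46)^2 - 4·(1431) = 2116 - 5724 = -3608, and 4·(-902) is not a perfect square in Q since -902 is squarefree and ≠ 1. Hence x^2 - 46x + 1431 is irreducible over Q and is the minimal polynomial of α.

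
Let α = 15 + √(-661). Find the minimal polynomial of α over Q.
m_α(x) = x^2 - 30x + 886

From α - 15 = √(-661), squaring gives (α - 15)^2 = -661, i.e. α^2 - 30α + 225 = -661, so α^2 - 30α + 886 = 0. The discriminant of x^2 - 30x + 886 is (-30)^2 - 4·(886) = 900 - 3544 = -2644, and 4·(-661) is not a perfect square in Q since -661 is squarefree and ≠ 1. Hence x^2 - 30x + 886 is irreducible over Q and is the minimal polynomial of α.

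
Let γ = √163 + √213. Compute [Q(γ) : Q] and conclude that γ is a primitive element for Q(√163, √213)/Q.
[Q(γ) : Q] = 4 (equivalently, Q(γ) = Q(√163, √213))

Obviously Q(γ) ⊆ Q(√163, √213), and [Q(√163, √213):Q] = 4 (since 163, 213 are distinct squarefree integers > 1 with 34719 not a perfect square). To show equality we compute the minimal polynomial of γ. From γ = √163 + √213: γ^2 = 163 + 2√(34719) + 213 = 376 + 2√(34719), so γ^2 - 376 = 2√(34719); squaring, (γ^2 - 376)^2 = 4·34719, i.e. γ^4 - 752γ^2 + 141376 - 138876 = 0, i.e. γ^4 - 752γ^2 + 2500 = 0. So γ is a root of x^4 - 752x^2 + 2500. This polynomial is irreducible over Q: it has no rational root (each ±√163 ± √213 is irrational), and any factorization into two quadratics over Q would force √(34719) ∈ Q (pairing opposite roots) or √163, √213 ∈ Q (other pairings), all impossible. Hence [Q(γ):Q] = 4 = [Q(√163, √213):Q], so Q(γ) = Q(√163, √213).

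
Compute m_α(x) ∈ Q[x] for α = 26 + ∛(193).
m_α(x) = x^3 - 78x^2 + 2028x - 17769

Set β = α - 26 = ∛(193), so β^3 = 193. Then (α - 26)^3 - 193 = 0, i.e. α is a root of g(x) = (x - 26)^3 - 193 = x^3 - 78x^2 + 2028x - 17769. Since g(x) = h(x - 26) where h(x) = x^3 - 193, and h is irreducible over Q (because 193 is not a perfect cube, so h has no rational root, and a monic cubic with no rational root is irreducible), g is also irreducible (irreducibility is preserved under the substitution x → x - 26). Hence m_α(x) = x^3 - 78x^2 + 2028x - 17769.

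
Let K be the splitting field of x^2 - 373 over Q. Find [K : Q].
[K : Q] = 2

f(x) = x^2 - 373 factors as (x - √373)(x + √373). The splitting field is K = Q(√373). Since 373 is squarefree and > 1, it is not a perfect square, so x^2 - 373 is irreducible over Q and [Q(√373) : Q] = 2. Hence [K : Q] = 2.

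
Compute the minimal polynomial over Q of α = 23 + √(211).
m_α(x) = x^2 - 46x + 318

From α - 23 = √(211), squaring gives (α - 23)^2 = 211, i.e. α^2 - 46α + 529 = 211, so α^2 - 46α + 318 = 0. The discriminant of x^2 - 46x + 318 is (-46)^2 - 4·(318) = 2116 - 1272 = 844, and 4·(211) is not a perfect square in Q since 211 is squarefree and ≠ 1. Hence x^2 - 46x + 318 is irreducible over Q and is the minimal polynomial of α.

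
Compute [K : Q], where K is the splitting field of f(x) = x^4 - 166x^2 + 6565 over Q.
[K : Q] = 4

Solving the quadratic in x^2: x^2 = (166 ± √(166^2 - 4·6565))/2 = (166 ± √1296)/2 = (166 ± 36)/2, giving x^2 = 101 or x^2 = 65. So f(x) = (x^2 - 101)(x^2 - 65) and the roots of f are ±√101, ±√65. Hence the splitting field is K = Q(√101, √65). Since 101 and 65 are distinct squarefree integers > 1, their product 6565 is not a perfect square, so √65 ∉ Q(√101). By the tower law [K:Q] = [Q(√101,√65):Q(√101)] · [Q(√101):Q] = 2 · 2 = 4.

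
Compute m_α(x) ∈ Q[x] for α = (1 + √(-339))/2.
m_α(x) = x^2 - x + 85

From 2α - 1 = √(-339), squaring gives (2α - 1)^2 = -339, i.e. 4α^2 - 4α + 1 = -339, so α^2 - α + (1 + 339)/4 = 0. Since -339 ≡ 1 (mod 4), (1 + 339)/4 = 85 ∈ Z. The polynomial x^2 - x + 85 has discriminant 1 - 4·(85) = -339, which is not a perfect square in Q (d = -339 is squarefree and ≠ 1), so x^2 - x + 85 is irreducible over Q. It is the minimal polynomial of α.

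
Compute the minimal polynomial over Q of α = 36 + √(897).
m_α(x) = x^2 - 72x + 399

From α - 36 = √(897), squaring gives (α - 36)^2 = 897, i.e. α^2 - 72α + 1296 = 897, so α^2 - 72α + 399 = 0. The discriminant of x^2 - 72x + 399 is (-72)^2 - 4·(399) = 5184 - 1596 = 3588, and 4·(897) is not a perfect square in Q since 897 is squarefree and ≠ 1. Hence x^2 - 72x + 399 is irreducible over Q and is the minimal polynomial of α.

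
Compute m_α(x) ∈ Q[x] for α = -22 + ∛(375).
m_α(x) = x^3 + 66x^2 + 1452x + 10273

Set β = α + 22 = ∛(375), so β^3 = 375. Then (α + 22)^3 - 375 = 0, i.e. α is a root of g(x) = (x + 22)^3 - 375 = x^3 + 66x^2 + 1452x + 10273. Since g(x) = h(x + 22) where h(x) = x^3 - 375, and h is irreducible over Q (because 375 is not a perfect cube, so h has no rational root, and a monic cubic with no rational root is irreducible), g is also irreducible (irreducibility is preserved under the substitution x → x + 22). Hence m_α(x) = x^3 + 66x^2 + 1452x + 10273.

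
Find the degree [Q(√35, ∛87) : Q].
[Q(√35, ∛87) : Q] = 6

Let L = Q(√35, ∛87). Since Q(√35) ⊂ L and [Q(√35):Q] = 2, the tower law gives 2 | [L:Q]. Likewise Q(∛87) ⊂ L with [Q(∛87):Q] = 3 (because 87 is not a perfect cube), so 3 | [L:Q]. As gcd(2,3) = 1, [L:Q] is divisible by 6. Conversely L is generated over Q by √35 and ∛87, so [L:Q] ≤ 2·3 = 6. Therefore [Q(√35, ∛87) : Q] = 6.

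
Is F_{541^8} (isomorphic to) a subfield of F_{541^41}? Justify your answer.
No: F_{541^8} is not a subfield of F_{541^41}

F_{p^m} embeds in F_{p^n} iff m | n. Here 8 ∤ 41 (since 41 = 5·8 + 1 with remainder 1 ≠ 0), so F_{541^8} is not a subfield of F_{541^41}. Equivalently: if it were, the tower law would give 8 = [F_{541^8}:F_541] dividing [F_{541^41}:F_541] = 41, contradiction.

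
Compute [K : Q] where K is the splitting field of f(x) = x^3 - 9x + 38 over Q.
[K : Q] = 6

By the rational root test, any rational root of the monic integer polynomial f(x) = x^3 - 9x + 38 must be an integer dividing the constant term 38, i.e. one of ±{1, 2, 19, 38}. Evaluating: f(1) = 30, f(-1) = 46, f(2) = 28, f(-2) = 48, f(19) = 6726, f(-19) = -6650, f(38) = 54568, f(-38) = -54492; none is 0, so f has no rational root and is therefore irreducible over Q (a cubic with no linear factor over a field is irreducible). For an irreducible cubic, the Galois group is A_3 or S_3 according as the discriminant disc(f) = -4a^3 - 27b^2 = -4·(-9)^3 - 27·(38)^2 = -36072 is or is not a square in Q. Here disc(f) = -36072 is not a perfect square in Q, so the Galois group of f over Q is not contained in A_3 and must be all of S_3. The splitting field has degree |S_3| = 6 over Q, so [K : Q] = 6.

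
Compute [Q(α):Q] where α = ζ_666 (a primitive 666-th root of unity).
[Q(α):Q] = 216

The minimal polynomial of ζ_666 over Q is the 666-th cyclotomic polynomial Φ_666(x), which is irreducible over Q and has degree φ(666) = 216. Hence [Q(α):Q] = φ(666) = 216.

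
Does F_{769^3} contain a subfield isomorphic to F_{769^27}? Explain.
No: F_{769^27} is not a subfield of F_{769^3}

F_{p^m} embeds in F_{p^n} iff m | n. Here 27 ∤ 3 (since 3 = 0·27 + 3 with remainder 3 ≠ 0), so F_{769^27} is not a subfield of F_{769^3}. Equivalently: if it were, the tower law would give 27 = [F_{769^27}:F_769] dividing [F_{769^3}:F_769] = 3, contradiction.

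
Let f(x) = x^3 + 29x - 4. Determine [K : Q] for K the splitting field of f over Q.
[K : Q] = 6

By the rational root test, any rational root of the monic integer polynomial f(x) = x^3 + 29x - 4 must be an integer dividing the constant term -4, i.e. one of ±{1, 2, 4}. Evaluating: f(1) = 26, f(-1) = -34, f(2) = 62, f(-2) = -70, f(4) = 176, f(-4) = -184; none is 0, so f has no rational root and is therefore irreducible over Q (a cubic with no linear factor over a field is irreducible). For an irreducible cubic, the Galois group is A_3 or S_3 according as the discriminant disc(f) = -4a^3 - 27b^2 = -4·(29)^3 - 27·(-4)^2 = -97988 is or is not a square in Q. Here disc(f) = -97988 is not a perfect square in Q, so the Galois group of f over Q is not contained in A_3 and must be all of S_3. The splitting field has degree |S_3| = 6 over Q, so [K : Q] = 6.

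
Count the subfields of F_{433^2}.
F_{433^2} has 2 subfields

The subfields of F_{p^n} are exactly the fields F_{p^d} for d | n (each is the fixed field of the unique index-d subgroup of Gal(F_{p^n}/F_p) ≅ Z/nZ). The divisors of n = 2 are {1, 2}, giving 2 subfields: F_{433^1}, F_{433^2}.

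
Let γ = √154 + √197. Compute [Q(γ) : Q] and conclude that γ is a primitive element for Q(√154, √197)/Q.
[Q(γ) : Q] = 4 (equivalently, Q(γ) = Q(√154, √197))

Obviously Q(γ) ⊆ Q(√154, √197), and [Q(√154, √197):Q] = 4 (since 154, 197 are distinct squarefree integers > 1 with 30338 not a perfect square). To show equality we compute the minimal polynomial of γ. From γ = √154 + √197: γ^2 = 154 + 2√(30338) + 197 = 351 + 2√(30338), so γ^2 - 351 = 2√(30338); squaring, (γ^2 - 351)^2 = 4·30338, i.e. γ^4 - 702γ^2 + 123201 - 121352 = 0, i.e. γ^4 - 702γ^2 + 1849 = 0. So γ is a root of x^4 - 702x^2 + 1849. This polynomial is irreducible over Q: it has no rational root (each ±√154 ± √197 is irrational), and any factorization into two quadratics over Q would force √(30338) ∈ Q (pairing opposite roots) or √154, √197 ∈ Q (other pairings), all impossible. Hence [Q(γ):Q] = 4 = [Q(√154, √197):Q], so Q(γ) = Q(√154, √197).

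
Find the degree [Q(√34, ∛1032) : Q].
[Q(√34, ∛1032) : Q] = 6

Let L = Q(√34, ∛1032). Since Q(√34) ⊂ L and [Q(√34):Q] = 2, the tower law gives 2 | [L:Q]. Likewise Q(∛1032) ⊂ L with [Q(∛1032):Q] = 3 (because 1032 is not a perfect cube), so 3 | [L:Q]. As gcd(2,3) = 1, [L:Q] is divisible by 6. Conversely L is generated over Q by √34 and ∛1032, so [L:Q] ≤ 2·3 = 6. Therefore [Q(√34, ∛1032) : Q] = 6.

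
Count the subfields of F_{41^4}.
F_{41^4} has 3 subfields

The subfields of F_{p^n} are exactly the fields F_{p^d} for d | n (each is the fixed field of the unique index-d subgroup of Gal(F_{p^n}/F_p) ≅ Z/nZ). The divisors of n = 4 are {1, 2, 4}, giving 3 subfields: F_{41^1}, F_{41^2}, F_{41^4}.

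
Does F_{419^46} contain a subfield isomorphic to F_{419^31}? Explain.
No: F_{419^31} is not a subfield of F_{419^46}

F_{p^m} embeds in F_{p^n} iff m | n. Here 31 ∤ 46 (since 46 = 1·31 + 15 with remainder 15 ≠ 0), so F_{419^31} is not a subfield of F_{419^46}. Equivalently: if it were, the tower law would give 31 = [F_{419^31}:F_419] dividing [F_{419^46}:F_419] = 46, contradiction.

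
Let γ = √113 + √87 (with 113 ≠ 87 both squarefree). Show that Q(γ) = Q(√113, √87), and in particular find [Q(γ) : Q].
[Q(γ) : Q] = 4 (equivalently, Q(γ) = Q(√113, √87))

Obviously Q(γ) ⊆ Q(√113, √87), and [Q(√113, √87):Q] = 4 (since 113, 87 are distinct squarefree integers > 1 with 9831 not a perfect square). To show equality we compute the minimal polynomial of γ. From γ = √113 + √87: γ^2 = 113 + 2√(9831) + 87 = 200 + 2√(9831), so γ^2 - 200 = 2√(9831); squaring, (γ^2 - 200)^2 = 4·9831, i.e. γ^4 - 400γ^2 + 40000 - 39324 = 0, i.e. γ^4 - 400γ^2 + 676 = 0. So γ is a root of x^4 - 400x^2 + 676. This polynomial is irreducible over Q: it has no rational root (each ±√113 ± √87 is irrational), and any factorization into two quadratics over Q would force √(9831) ∈ Q (pairing opposite roots) or √113, √87 ∈ Q (other pairings), all impossible. Hence [Q(γ):Q] = 4 = [Q(√113, √87):Q], so Q(γ) = Q(√113, √87).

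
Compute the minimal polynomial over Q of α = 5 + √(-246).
m_α(x) = x^2 - 10x + 271

From α - 5 = √(-246), squaring gives (α - 5)^2 = -246, i.e. α^2 - 10α + 25 = -246, so α^2 - 10α + 271 = 0. The discriminant of x^2 - 10x + 271 is (-10)^2 - 4·(271) = 100 - 1084 = -984, and 4·(-246) is not a perfect square in Q since -246 is squarefree and ≠ 1. Hence x^2 - 10x + 271 is irreducible over Q and is the minimal polynomial of α.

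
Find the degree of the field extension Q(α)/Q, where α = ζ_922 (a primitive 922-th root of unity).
[Q(α):Q] = 460

The minimal polynomial of ζ_922 over Q is the 922-th cyclotomic polynomial Φ_922(x), which is irreducible over Q and has degree φ(922) = 460. Hence [Q(α):Q] = φ(922) = 460.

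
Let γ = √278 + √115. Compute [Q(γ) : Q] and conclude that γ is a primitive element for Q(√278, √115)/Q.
[Q(γ) : Q] = 4 (equivalently, Q(γ) = Q(√278, √115))

Obviously Q(γ) ⊆ Q(√278, √115), and [Q(√278, √115):Q] = 4 (since 278, 115 are distinct squarefree integers > 1 with 31970 not a perfect square). To show equality we compute the minimal polynomial of γ. From γ = √278 + √115: γ^2 = 278 + 2√(31970) + 115 = 393 + 2√(31970), so γ^2 - 393 = 2√(31970); squaring, (γ^2 - 393)^2 = 4·31970, i.e. γ^4 - 786γ^2 + 154449 - 127880 = 0, i.e. γ^4 - 786γ^2 + 26569 = 0. So γ is a root of x^4 - 786x^2 + 26569. This polynomial is irreducible over Q: it has no rational root (each ±√278 ± √115 is irrational), and any factorization into two quadratics over Q would force √(31970) ∈ Q (pairing opposite roots) or √278, √115 ∈ Q (other pairings), all impossible. Hence [Q(γ):Q] = 4 = [Q(√278, √115):Q], so Q(γ) = Q(√278, √115).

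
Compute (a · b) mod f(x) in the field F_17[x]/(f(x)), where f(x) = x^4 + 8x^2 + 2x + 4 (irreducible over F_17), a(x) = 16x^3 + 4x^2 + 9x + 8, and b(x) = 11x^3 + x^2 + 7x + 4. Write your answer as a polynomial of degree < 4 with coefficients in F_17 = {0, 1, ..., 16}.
a · b ≡ 3x^3 + x^2 + 11x + 10 (mod f(x))

Multiply in F_17[x]: a(x)·b(x) = (16x^3 + 4x^2 + 9x + 8)·(11x^3 + x^2 + 7x + 4) = 6x^6 + 9x^5 + 11x^4 + 2x^3 + 2x^2 + 7x + 15. This has degree ≥ 4, so divide by f(x) over F_17: 6x^6 + 9x^5 + 11x^4 + 2x^3 + 2x^2 + 7x + 15 = (6x^2 + 9x + 14)·(x^4 + 8x^2 + 2x + 4) + (3x^3 + x^2 + 11x + 10). Hence a·b ≡ 3x^3 + x^2 + 11x + 10 (mod f). (F_17[x]/(f) is a field with 17^4 = 83521 elements since f is irreducible of degree 4.)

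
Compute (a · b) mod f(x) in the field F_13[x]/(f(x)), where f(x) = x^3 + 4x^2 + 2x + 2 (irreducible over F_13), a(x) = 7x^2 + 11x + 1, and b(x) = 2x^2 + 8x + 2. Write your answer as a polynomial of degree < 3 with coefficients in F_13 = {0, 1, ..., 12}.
a · b ≡ x^2 + 10x + 10 (mod f(x))

Multiply in F_13[x]: a(x)·b(x) = (7x^2 + 11x + 1)·(2x^2 + 8x + 2) = x^4 + 4x + 2. This has degree ≥ 3, so divide by f(x) over F_13: x^4 + 4x + 2 = (x + 9)·(x^3 + 4x^2 + 2x + 2) + (x^2 + 10x + 10). Hence a·b ≡ x^2 + 10x + 10 (mod f). (F_13[x]/(f) is a field with 13^3 = 2197 elements since f is irreducible of degree 3.)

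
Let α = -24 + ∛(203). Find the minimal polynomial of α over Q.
m_α(x) = x^3 + 72x^2 + 1728x + 13621

Set β = α + 24 = ∛(203), so β^3 = 203. Then (α + 24)^3 - 203 = 0, i.e. α is a root of g(x) = (x + 24)^3 - 203 = x^3 + 72x^2 + 1728x + 13621. Since g(x) = h(x + 24) where h(x) = x^3 - 203, and h is irreducible over Q (because 203 is not a perfect cube, so h has no rational root, and a monic cubic with no rational root is irreducible), g is also irreducible (irreducibility is preserved under the substitution x → x + 24). Hence m_α(x) = x^3 + 72x^2 + 1728x + 13621.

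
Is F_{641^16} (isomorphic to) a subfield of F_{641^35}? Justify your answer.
No: F_{641^16} is not a subfield of F_{641^35}

F_{p^m} embeds in F_{p^n} iff m | n. Here 16 ∤ 35 (since 35 = 2·16 + 3 with remainder 3 ≠ 0), so F_{641^16} is not a subfield of F_{641^35}. Equivalently: if it were, the tower law would give 16 = [F_{641^16}:F_641] dividing [F_{641^35}:F_641] = 35, contradiction.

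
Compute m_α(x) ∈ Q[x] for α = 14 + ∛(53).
m_α(x) = x^3 - 42x^2 + 588x - 2797

Set β = α - 14 = ∛(53), so β^3 = 53. Then (α - 14)^3 - 53 = 0, i.e. α is a root of g(x) = (x - 14)^3 - 53 = x^3 - 42x^2 + 588x - 2797. Since g(x) = h(x - 14) where h(x) = x^3 - 53, and h is irreducible over Q (because 53 is not a perfect cube, so h has no rational root, and a monic cubic with no rational root is irreducible), g is also irreducible (irreducibility is preserved under the substitution x → x - 14). Hence m_α(x) = x^3 - 42x^2 + 588x - 2797.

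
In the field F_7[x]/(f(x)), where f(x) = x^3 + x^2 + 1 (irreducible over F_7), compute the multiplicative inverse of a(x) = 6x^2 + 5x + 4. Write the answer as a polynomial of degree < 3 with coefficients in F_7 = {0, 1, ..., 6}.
a(x)^(-1) ≡ 6x^2 + 2x (mod f(x))

Since f is irreducible over F_7, F_7[x]/(f) is a field and a(x) ≠ 0 has an inverse. Apply the extended Euclidean algorithm to f(x) and a(x) in F_7[x]: f(x) = (6x + 1)·a(x) + (6x + 4);  a(x) = (x + 6)·(6x + 4) + (1). The last nonzero remainder is the constant 1 = gcd(f, a) in F_7. Back-substituting through the division chain expresses 1 = s(x)·a(x) + t(x)·f(x) with s(x) ≡ 6x^2 + 2x (mod f), so a(x)^(-1) ≡ s(x) = 6x^2 + 2x (mod f). Check: (6x^2 + 5x + 4)·(6x^2 + 2x) = x^4 + 6x^2 + x ≡ 1 (mod x^3 + x^2 + 1).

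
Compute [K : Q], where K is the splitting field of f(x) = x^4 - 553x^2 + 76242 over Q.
[K : Q] = 4

Solving the quadratic in x^2: x^2 = (553 ± √(553^2 - 4·76242))/2 = (553 ± √841)/2 = (553 ± 29)/2, giving x^2 = 262 or x^2 = 291. So f(x) = (x^2 - 262)(x^2 - 291) and the roots of f are ±√262, ±√291. Hence the splitting field is K = Q(√262, √291). Since 262 and 291 are distinct squarefree integers > 1, their product 76242 is not a perfect square, so √291 ∉ Q(√262). By the tower law [K:Q] = [Q(√262,√291):Q(√262)] · [Q(√262):Q] = 2 · 2 = 4.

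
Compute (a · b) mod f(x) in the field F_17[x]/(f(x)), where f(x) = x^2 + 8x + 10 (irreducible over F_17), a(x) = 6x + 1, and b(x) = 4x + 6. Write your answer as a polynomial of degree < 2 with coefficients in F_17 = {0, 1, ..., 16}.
a · b ≡ x + 4 (mod f(x))

Multiply in F_17[x]: a(x)·b(x) = (6x + 1)·(4x + 6) = 7x^2 + 6x + 6. This has degree ≥ 2, so divide by f(x) over F_17: 7x^2 + 6x + 6 = (7)·(x^2 + 8x + 10) + (x + 4). Hence a·b ≡ x + 4 (mod f). (F_17[x]/(f) is a field with 17^2 = 289 elements since f is irreducible of degree 2.)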